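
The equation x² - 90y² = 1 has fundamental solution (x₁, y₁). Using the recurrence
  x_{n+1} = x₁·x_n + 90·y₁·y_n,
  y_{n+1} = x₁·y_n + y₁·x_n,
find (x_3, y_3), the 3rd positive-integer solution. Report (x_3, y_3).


Step 1: Find the fundamental solution (x₁, y₁) of x² - 90y² = 1.
  Expand √90 as a continued fraction. a₀ = ⌊√90⌋ = 9; iterate m_{k+1} = d_k·a_k − m_k, d_{k+1} = (90 − m_{k+1}²)/d_k, a_{k+1} = ⌊(a₀ + m_{k+1})/d_{k+1}⌋ (starting m₀ = 0, d₀ = 1), with convergents p_k = a_k·p_{k-1} + p_{k-2}, q_k = a_k·q_{k-1} + q_{k-2} (p₋₁ = 1, q₋₁ = 0):
  k = 0: a₀ = 9; p₀/q₀ = 9/1; p₀² − 90·q₀² = 81 − 90 = -9.
  k = 1: m = 9, d = 9, a = ⌊(9 + 9)/9⌋ = 2; p/q = (2·9 + 1)/(2·1 + 0) = 19/2; p² − 90·q² = 361 − 360 = 1.
  The first convergent with p² − 90·q² = 1 gives the fundamental solution (x₁, y₁) = (19, 2).
Step 2: Apply the recurrence (x_{n+1}, y_{n+1}) = (x₁x_n + 90y₁y_n, x₁y_n + y₁x_n) repeatedly.
  From (x_1, y_1) = (19, 2): x_2 = 19·19 + 90·2·2 = 721; y_2 = 19·2 + 2·19 = 76.
  From (x_2, y_2) = (721, 76): x_3 = 19·721 + 90·2·76 = 27379; y_3 = 19·76 + 2·721 = 2886.
Step 3: Verify x_3² - 90·y_3² = 749609641 - 749609640 = 1 (should be 1). ✓

(x_1, y_1) = (19, 2); (x_3, y_3) = (27379, 2886).


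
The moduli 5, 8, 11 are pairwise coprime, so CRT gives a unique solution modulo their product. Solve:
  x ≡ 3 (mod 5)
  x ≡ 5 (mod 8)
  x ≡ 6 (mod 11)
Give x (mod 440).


Moduli 5, 8, 11 are pairwise coprime; by CRT there is a unique solution modulo M = 5 · 8 · 11 = 440.
Solve pairwise, accumulating the modulus:
  Start with x ≡ 3 (mod 5).
  Combine with x ≡ 5 (mod 8): since gcd(5, 8) = 1, we get a unique residue mod 40.
    Write x = 3 + 5·t and substitute into x ≡ 5 (mod 8): 5·t ≡ 5 − 3 = 2 (mod 8).
    The inverse of 5 mod 8 is 5 (since 5·5 = 25 = 3·8 + 1), so t ≡ 5·2 = 10 ≡ 2 (mod 8).
    Then x = 3 + 5·2 = 13, valid modulo lcm(5, 8) = 40: x ≡ 13 (mod 40).
  Combine with x ≡ 6 (mod 11): since gcd(40, 11) = 1, we get a unique residue mod 440.
    Write x = 13 + 40·t and substitute into x ≡ 6 (mod 11): 40·t ≡ 6 − 13 = -7 (mod 11).
    Reduce coefficients mod 11: 7·t ≡ 4 (mod 11).
    The inverse of 7 mod 11 is 8 (since 7·8 = 56 = 5·11 + 1), so t ≡ 8·4 = 32 ≡ 10 (mod 11).
    Then x = 13 + 40·10 = 413, valid modulo lcm(40, 11) = 440: x ≡ 413 (mod 440).
Verify: 413 mod 5 = 3 ✓, 413 mod 8 = 5 ✓, 413 mod 11 = 6 ✓.

x ≡ 413 (mod 440).


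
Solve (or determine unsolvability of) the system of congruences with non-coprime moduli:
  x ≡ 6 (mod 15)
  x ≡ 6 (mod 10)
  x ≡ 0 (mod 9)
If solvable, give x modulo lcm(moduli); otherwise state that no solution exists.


Moduli 15, 10, 9 are not pairwise coprime, so CRT works modulo lcm(m_i) when all pairwise compatibility conditions hold.
Pairwise compatibility: gcd(m_i, m_j) must divide a_i - a_j for every pair.
Merge one congruence at a time:
  Start: x ≡ 6 (mod 15).
  Combine with x ≡ 6 (mod 10): gcd(15, 10) = 5; 6 - 6 = 0, which IS divisible by 5, so compatible.
    Write x = 6 + 15·t and substitute into x ≡ 6 (mod 10): 15·t ≡ 6 − 6 = 0 (mod 10).
    Divide the congruence (and modulus) by g = 5: 3·t ≡ 0 (mod 2).
    Reduce coefficients mod 2: 1·t ≡ 0 (mod 2).
    So t ≡ 0 (mod 2).
    Then x = 6 + 15·0 = 6, valid modulo lcm(15, 10) = 30: x ≡ 6 (mod 30).
  Combine with x ≡ 0 (mod 9): gcd(30, 9) = 3; 0 - 6 = -6, which IS divisible by 3, so compatible.
    Write x = 6 + 30·t and substitute into x ≡ 0 (mod 9): 30·t ≡ 0 − 6 = -6 (mod 9).
    Divide the congruence (and modulus) by g = 3: 10·t ≡ -2 (mod 3).
    Reduce coefficients mod 3: 1·t ≡ 1 (mod 3).
    So t ≡ 1 (mod 3).
    Then x = 6 + 30·1 = 36, valid modulo lcm(30, 9) = 90: x ≡ 36 (mod 90).
Verify: 36 mod 15 = 6, 36 mod 10 = 6, 36 mod 9 = 0.

x ≡ 36 (mod 90).


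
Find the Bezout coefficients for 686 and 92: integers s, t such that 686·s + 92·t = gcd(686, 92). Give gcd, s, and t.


Euclidean algorithm on (686, 92) — divide until remainder is 0:
  686 = 7 · 92 + 42
  92 = 2 · 42 + 8
  42 = 5 · 8 + 2
  8 = 4 · 2 + 0
gcd(686, 92) = 2.
Track Bezout coefficients alongside the remainders: start with r₀ = 686 = a·1 + b·0 (s = 1, t = 0) and r₁ = 92 = a·0 + b·1 (s = 0, t = 1); each new remainder r_{k+1} = r_{k-1} − q_k·r_k inherits s_{k+1} = s_{k-1} − q_k·s_k, t_{k+1} = t_{k-1} − q_k·t_k, so r_k = a·s_k + b·t_k at every step:
  q = 7: r = 42, s = 1 − 7·0 = 1, t = 0 − 7·1 = -7  (check: 686·1 + 92·(-7) = 42)
  q = 2: r = 8, s = 0 − 2·1 = -2, t = 1 − 2·(-7) = 15  (check: 686·(-2) + 92·15 = 8)
  q = 5: r = 2, s = 1 − 5·(-2) = 11, t = -7 − 5·15 = -82  (check: 686·11 + 92·(-82) = 2)
The row with r = 2 (the gcd) gives the Bezout coefficients s = 11, t = -82.
Result: 686 · (11) + 92 · (-82) = 2.

gcd(686, 92) = 2; s = 11, t = -82 (check: 686·11 + 92·(-82) = 2).


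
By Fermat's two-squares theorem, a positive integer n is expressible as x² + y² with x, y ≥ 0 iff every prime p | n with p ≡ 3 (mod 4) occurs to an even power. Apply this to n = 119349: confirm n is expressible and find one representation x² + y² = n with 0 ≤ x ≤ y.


Step 1: Factor n = 119349 = 3^2 · 89 · 149.
Step 2: Check the mod-4 condition on each prime factor: 3 ≡ 3 (mod 4), exponent 2 (must be even); 89 ≡ 1 (mod 4), exponent 1; 149 ≡ 1 (mod 4), exponent 1.
All primes ≡ 3 (mod 4) appear to even exponent (or don't appear), so by the two-squares theorem n IS expressible as a sum of two squares.
Step 3: Build a representation. Group n = k² · m with k = 3 and m = 89 · 149 = 13261 (a product of primes ≡ 1 (mod 4)); a representation of m scales to one of n via (k·x)² + (k·y)² = k²(x² + y²). Each prime p ≡ 1 (mod 4) is itself a sum of two squares; find a² by testing p − a² for a perfect square:
  89: 89 − 1² = 88, 89 − 2² = 85, 89 − 3² = 80, 89 − 4² = 73, 89 − 5² = 64 = 8² ⇒ 89 = 5² + 8².
  149: 149 − 1² = 148, 149 − 2² = 145, 149 − 3² = 140, 149 − 4² = 133, 149 − 5² = 124, 149 − 6² = 113, 149 − 7² = 100 = 10² ⇒ 149 = 7² + 10².
  Combine using the Brahmagupta–Fibonacci identity (a² + b²)(c² + d²) = (ac − bd)² + (ad + bc)² = (ac + bd)² + (ad − bc)²:
  89 · 149 = 13261: from (5² + 8²)(7² + 10²), take (5·7 − 8·10, 5·10 + 8·7) = (35 − 80, 50 + 56) = (-45, 106); dropping signs (only squares matter) gives (45, 106); check 45² + 106² = 2025 + 11236 = 13261 ✓.
  Scale by k = 3: (3·45, 3·106) = (135, 318).
Step 4: Order so x ≤ y and verify: 135² + 318² = 18225 + 101124 = 119349 = n. ✓

n = 119349 = 135² + 318² (one valid representation with x ≤ y).


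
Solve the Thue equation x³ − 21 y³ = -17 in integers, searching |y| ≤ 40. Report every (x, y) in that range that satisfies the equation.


The equation is x³ - 21y³ = -17. For fixed y, x³ = 21·y³ − 17, so a solution requires the RHS to be a perfect cube.
Strategy: iterate y from -40 to 40, compute RHS = 21·y³ − 17, and check whether it is a (positive or negative) perfect cube.
Check small values of y:
  y = 0: RHS = -17 is not a perfect cube.
  y = 1: RHS = 4 is not a perfect cube.
  y = -1: RHS = -38 is not a perfect cube.
  y = 2: RHS = 151 is not a perfect cube.
  y = -2: RHS = -185 is not a perfect cube.
  y = 3: RHS = 550 is not a perfect cube.
  y = -3: RHS = -584 is not a perfect cube.
Continuing the search up to |y| = 40 finds no solutions either.
No (x, y) in the scanned range satisfies the equation.

No integer solutions with |y| ≤ 40.


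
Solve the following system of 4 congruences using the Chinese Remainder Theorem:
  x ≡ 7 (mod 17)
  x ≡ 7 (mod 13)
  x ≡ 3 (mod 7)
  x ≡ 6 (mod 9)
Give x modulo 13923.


Product of moduli M = 17 · 13 · 7 · 9 = 13923.
Merge one congruence at a time:
  Start: x ≡ 7 (mod 17).
  Combine with x ≡ 7 (mod 13); new modulus lcm = 221.
    Write x = 7 + 17·t and substitute into x ≡ 7 (mod 13): 17·t ≡ 7 − 7 = 0 (mod 13).
    Reduce coefficients mod 13: 4·t ≡ 0 (mod 13).
    The inverse of 4 mod 13 is 10 (since 4·10 = 40 = 3·13 + 1), so t ≡ 10·0 = 0 ≡ 0 (mod 13).
    Then x = 7 + 17·0 = 7, valid modulo lcm(17, 13) = 221: x ≡ 7 (mod 221).
  Combine with x ≡ 3 (mod 7); new modulus lcm = 1547.
    Write x = 7 + 221·t and substitute into x ≡ 3 (mod 7): 221·t ≡ 3 − 7 = -4 (mod 7).
    Reduce coefficients mod 7: 4·t ≡ 3 (mod 7).
    The inverse of 4 mod 7 is 2 (since 4·2 = 8 = 1·7 + 1), so t ≡ 2·3 = 6 ≡ 6 (mod 7).
    Then x = 7 + 221·6 = 1333, valid modulo lcm(221, 7) = 1547: x ≡ 1333 (mod 1547).
  Combine with x ≡ 6 (mod 9); new modulus lcm = 13923.
    Write x = 1333 + 1547·t and substitute into x ≡ 6 (mod 9): 1547·t ≡ 6 − 1333 = -1327 (mod 9).
    Reduce coefficients mod 9: 8·t ≡ 5 (mod 9).
    The inverse of 8 mod 9 is 8 (since 8·8 = 64 = 7·9 + 1), so t ≡ 8·5 = 40 ≡ 4 (mod 9).
    Then x = 1333 + 1547·4 = 7521, valid modulo lcm(1547, 9) = 13923: x ≡ 7521 (mod 13923).
Verify against each original: 7521 mod 17 = 7, 7521 mod 13 = 7, 7521 mod 7 = 3, 7521 mod 9 = 6.

x ≡ 7521 (mod 13923).


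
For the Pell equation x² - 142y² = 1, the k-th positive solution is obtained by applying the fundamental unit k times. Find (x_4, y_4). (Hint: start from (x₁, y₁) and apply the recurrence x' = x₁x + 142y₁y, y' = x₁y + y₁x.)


Step 1: Find the fundamental solution (x₁, y₁) of x² - 142y² = 1.
  Expand √142 as a continued fraction. a₀ = ⌊√142⌋ = 11; iterate m_{k+1} = d_k·a_k − m_k, d_{k+1} = (142 − m_{k+1}²)/d_k, a_{k+1} = ⌊(a₀ + m_{k+1})/d_{k+1}⌋ (starting m₀ = 0, d₀ = 1), with convergents p_k = a_k·p_{k-1} + p_{k-2}, q_k = a_k·q_{k-1} + q_{k-2} (p₋₁ = 1, q₋₁ = 0):
  k = 0: a₀ = 11; p₀/q₀ = 11/1; p₀² − 142·q₀² = 121 − 142 = -21.
  k = 1: m = 11, d = 21, a = ⌊(11 + 11)/21⌋ = 1; p/q = (1·11 + 1)/(1·1 + 0) = 12/1; p² − 142·q² = 144 − 142 = 2.
  k = 2: m = 10, d = 2, a = ⌊(11 + 10)/2⌋ = 10; p/q = (10·12 + 11)/(10·1 + 1) = 131/11; p² − 142·q² = 17161 − 17182 = -21.
  k = 3: m = 10, d = 21, a = ⌊(11 + 10)/21⌋ = 1; p/q = (1·131 + 12)/(1·11 + 1) = 143/12; p² − 142·q² = 20449 − 20448 = 1.
  The first convergent with p² − 142·q² = 1 gives the fundamental solution (x₁, y₁) = (143, 12).
Step 2: Apply the recurrence (x_{n+1}, y_{n+1}) = (x₁x_n + 142y₁y_n, x₁y_n + y₁x_n) repeatedly.
  From (x_1, y_1) = (143, 12): x_2 = 143·143 + 142·12·12 = 40897; y_2 = 143·12 + 12·143 = 3432.
  From (x_2, y_2) = (40897, 3432): x_3 = 143·40897 + 142·12·3432 = 11696399; y_3 = 143·3432 + 12·40897 = 981540.
  From (x_3, y_3) = (11696399, 981540): x_4 = 143·11696399 + 142·12·981540 = 3345129217; y_4 = 143·981540 + 12·11696399 = 280717008.
Step 3: Verify x_4² - 142·y_4² = 11189889478427033089 - 11189889478427033088 = 1 (should be 1). ✓

(x_1, y_1) = (143, 12); (x_4, y_4) = (3345129217, 280717008).


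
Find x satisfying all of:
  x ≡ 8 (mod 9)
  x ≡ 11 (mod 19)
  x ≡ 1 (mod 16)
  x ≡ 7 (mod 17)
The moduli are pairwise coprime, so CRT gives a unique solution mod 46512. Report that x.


Product of moduli M = 9 · 19 · 16 · 17 = 46512.
Merge one congruence at a time:
  Start: x ≡ 8 (mod 9).
  Combine with x ≡ 11 (mod 19); new modulus lcm = 171.
    Write x = 8 + 9·t and substitute into x ≡ 11 (mod 19): 9·t ≡ 11 − 8 = 3 (mod 19).
    The inverse of 9 mod 19 is 17 (since 9·17 = 153 = 8·19 + 1), so t ≡ 17·3 = 51 ≡ 13 (mod 19).
    Then x = 8 + 9·13 = 125, valid modulo lcm(9, 19) = 171: x ≡ 125 (mod 171).
  Combine with x ≡ 1 (mod 16); new modulus lcm = 2736.
    Write x = 125 + 171·t and substitute into x ≡ 1 (mod 16): 171·t ≡ 1 − 125 = -124 (mod 16).
    Reduce coefficients mod 16: 11·t ≡ 4 (mod 16).
    The inverse of 11 mod 16 is 3 (since 11·3 = 33 = 2·16 + 1), so t ≡ 3·4 = 12 ≡ 12 (mod 16).
    Then x = 125 + 171·12 = 2177, valid modulo lcm(171, 16) = 2736: x ≡ 2177 (mod 2736).
  Combine with x ≡ 7 (mod 17); new modulus lcm = 46512.
    Write x = 2177 + 2736·t and substitute into x ≡ 7 (mod 17): 2736·t ≡ 7 − 2177 = -2170 (mod 17).
    Reduce coefficients mod 17: 16·t ≡ 6 (mod 17).
    The inverse of 16 mod 17 is 16 (since 16·16 = 256 = 15·17 + 1), so t ≡ 16·6 = 96 ≡ 11 (mod 17).
    Then x = 2177 + 2736·11 = 32273, valid modulo lcm(2736, 17) = 46512: x ≡ 32273 (mod 46512).
Verify against each original: 32273 mod 9 = 8, 32273 mod 19 = 11, 32273 mod 16 = 1, 32273 mod 17 = 7.

x ≡ 32273 (mod 46512).


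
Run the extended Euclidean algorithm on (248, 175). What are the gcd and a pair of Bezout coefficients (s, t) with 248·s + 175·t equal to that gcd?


Euclidean algorithm on (248, 175) — divide until remainder is 0:
  248 = 1 · 175 + 73
  175 = 2 · 73 + 29
  73 = 2 · 29 + 15
  29 = 1 · 15 + 14
  15 = 1 · 14 + 1
  14 = 14 · 1 + 0
gcd(248, 175) = 1.
Track Bezout coefficients alongside the remainders: start with r₀ = 248 = a·1 + b·0 (s = 1, t = 0) and r₁ = 175 = a·0 + b·1 (s = 0, t = 1); each new remainder r_{k+1} = r_{k-1} − q_k·r_k inherits s_{k+1} = s_{k-1} − q_k·s_k, t_{k+1} = t_{k-1} − q_k·t_k, so r_k = a·s_k + b·t_k at every step:
  q = 1: r = 73, s = 1 − 1·0 = 1, t = 0 − 1·1 = -1  (check: 248·1 + 175·(-1) = 73)
  q = 2: r = 29, s = 0 − 2·1 = -2, t = 1 − 2·(-1) = 3  (check: 248·(-2) + 175·3 = 29)
  q = 2: r = 15, s = 1 − 2·(-2) = 5, t = -1 − 2·3 = -7  (check: 248·5 + 175·(-7) = 15)
  q = 1: r = 14, s = -2 − 1·5 = -7, t = 3 − 1·(-7) = 10  (check: 248·(-7) + 175·10 = 14)
  q = 1: r = 1, s = 5 − 1·(-7) = 12, t = -7 − 1·10 = -17  (check: 248·12 + 175·(-17) = 1)
The row with r = 1 (the gcd) gives the Bezout coefficients s = 12, t = -17.
Result: 248 · (12) + 175 · (-17) = 1.

gcd(248, 175) = 1; s = 12, t = -17 (check: 248·12 + 175·(-17) = 1).


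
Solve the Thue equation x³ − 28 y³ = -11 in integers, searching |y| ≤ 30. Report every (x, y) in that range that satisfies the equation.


The equation is x³ - 28y³ = -11. For fixed y, x³ = 28·y³ − 11, so a solution requires the RHS to be a perfect cube.
Strategy: iterate y from -30 to 30, compute RHS = 28·y³ − 11, and check whether it is a (positive or negative) perfect cube.
Check small values of y:
  y = 0: RHS = -11 is not a perfect cube.
  y = 1: RHS = 17 is not a perfect cube.
  y = -1: RHS = -39 is not a perfect cube.
  y = 2: RHS = 213 is not a perfect cube.
  y = -2: RHS = -235 is not a perfect cube.
  y = 3: RHS = 745 is not a perfect cube.
  y = -3: RHS = -767 is not a perfect cube.
Continuing the search up to |y| = 30 finds no solutions either.
No (x, y) in the scanned range satisfies the equation.

No integer solutions with |y| ≤ 30.


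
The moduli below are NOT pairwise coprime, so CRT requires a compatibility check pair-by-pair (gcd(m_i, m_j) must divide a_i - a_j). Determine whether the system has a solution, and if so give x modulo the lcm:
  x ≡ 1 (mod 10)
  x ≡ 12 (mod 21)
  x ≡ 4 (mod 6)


Moduli 10, 21, 6 are not pairwise coprime, so CRT works modulo lcm(m_i) when all pairwise compatibility conditions hold.
Pairwise compatibility: gcd(m_i, m_j) must divide a_i - a_j for every pair.
Merge one congruence at a time:
  Start: x ≡ 1 (mod 10).
  Combine with x ≡ 12 (mod 21): gcd(10, 21) = 1; 12 - 1 = 11, which IS divisible by 1, so compatible.
    Write x = 1 + 10·t and substitute into x ≡ 12 (mod 21): 10·t ≡ 12 − 1 = 11 (mod 21).
    The inverse of 10 mod 21 is 19 (since 10·19 = 190 = 9·21 + 1), so t ≡ 19·11 = 209 ≡ 20 (mod 21).
    Then x = 1 + 10·20 = 201, valid modulo lcm(10, 21) = 210: x ≡ 201 (mod 210).
  Combine with x ≡ 4 (mod 6): gcd(210, 6) = 6, and 4 - 201 = -197 is NOT divisible by 6.
    ⇒ system is inconsistent (no integer solution).

No solution (the system is inconsistent).


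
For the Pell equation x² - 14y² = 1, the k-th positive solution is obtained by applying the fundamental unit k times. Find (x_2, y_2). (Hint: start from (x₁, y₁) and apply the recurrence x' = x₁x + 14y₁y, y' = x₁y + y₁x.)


Step 1: Find the fundamental solution (x₁, y₁) of x² - 14y² = 1.
  Expand √14 as a continued fraction. a₀ = ⌊√14⌋ = 3; iterate m_{k+1} = d_k·a_k − m_k, d_{k+1} = (14 − m_{k+1}²)/d_k, a_{k+1} = ⌊(a₀ + m_{k+1})/d_{k+1}⌋ (starting m₀ = 0, d₀ = 1), with convergents p_k = a_k·p_{k-1} + p_{k-2}, q_k = a_k·q_{k-1} + q_{k-2} (p₋₁ = 1, q₋₁ = 0):
  k = 0: a₀ = 3; p₀/q₀ = 3/1; p₀² − 14·q₀² = 9 − 14 = -5.
  k = 1: m = 3, d = 5, a = ⌊(3 + 3)/5⌋ = 1; p/q = (1·3 + 1)/(1·1 + 0) = 4/1; p² − 14·q² = 16 − 14 = 2.
  k = 2: m = 2, d = 2, a = ⌊(3 + 2)/2⌋ = 2; p/q = (2·4 + 3)/(2·1 + 1) = 11/3; p² − 14·q² = 121 − 126 = -5.
  k = 3: m = 2, d = 5, a = ⌊(3 + 2)/5⌋ = 1; p/q = (1·11 + 4)/(1·3 + 1) = 15/4; p² − 14·q² = 225 − 224 = 1.
  The first convergent with p² − 14·q² = 1 gives the fundamental solution (x₁, y₁) = (15, 4).
Step 2: Apply the recurrence (x_{n+1}, y_{n+1}) = (x₁x_n + 14y₁y_n, x₁y_n + y₁x_n) repeatedly.
  From (x_1, y_1) = (15, 4): x_2 = 15·15 + 14·4·4 = 449; y_2 = 15·4 + 4·15 = 120.
Step 3: Verify x_2² - 14·y_2² = 201601 - 201600 = 1 (should be 1). ✓

(x_1, y_1) = (15, 4); (x_2, y_2) = (449, 120).


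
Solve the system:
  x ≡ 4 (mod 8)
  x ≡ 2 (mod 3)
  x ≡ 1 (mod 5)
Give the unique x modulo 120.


Moduli 8, 3, 5 are pairwise coprime; by CRT there is a unique solution modulo M = 8 · 3 · 5 = 120.
Solve pairwise, accumulating the modulus:
  Start with x ≡ 4 (mod 8).
  Combine with x ≡ 2 (mod 3): since gcd(8, 3) = 1, we get a unique residue mod 24.
    Write x = 4 + 8·t and substitute into x ≡ 2 (mod 3): 8·t ≡ 2 − 4 = -2 (mod 3).
    Reduce coefficients mod 3: 2·t ≡ 1 (mod 3).
    The inverse of 2 mod 3 is 2 (since 2·2 = 4 = 1·3 + 1), so t ≡ 2·1 = 2 ≡ 2 (mod 3).
    Then x = 4 + 8·2 = 20, valid modulo lcm(8, 3) = 24: x ≡ 20 (mod 24).
  Combine with x ≡ 1 (mod 5): since gcd(24, 5) = 1, we get a unique residue mod 120.
    Write x = 20 + 24·t and substitute into x ≡ 1 (mod 5): 24·t ≡ 1 − 20 = -19 (mod 5).
    Reduce coefficients mod 5: 4·t ≡ 1 (mod 5).
    The inverse of 4 mod 5 is 4 (since 4·4 = 16 = 3·5 + 1), so t ≡ 4·1 = 4 ≡ 4 (mod 5).
    Then x = 20 + 24·4 = 116, valid modulo lcm(24, 5) = 120: x ≡ 116 (mod 120).
Verify: 116 mod 8 = 4 ✓, 116 mod 3 = 2 ✓, 116 mod 5 = 1 ✓.

x ≡ 116 (mod 120).


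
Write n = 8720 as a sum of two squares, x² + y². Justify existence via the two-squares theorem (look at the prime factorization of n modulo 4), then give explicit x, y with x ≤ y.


Step 1: Factor n = 8720 = 2^4 · 5 · 109.
Step 2: Check the mod-4 condition on each prime factor: 2 = 2 (special); 5 ≡ 1 (mod 4), exponent 1; 109 ≡ 1 (mod 4), exponent 1.
All primes ≡ 3 (mod 4) appear to even exponent (or don't appear), so by the two-squares theorem n IS expressible as a sum of two squares.
Step 3: Build a representation. Group n = k² · m with k = 4 and m = 5 · 109 = 545 (a product of primes ≡ 1 (mod 4)); a representation of m scales to one of n via (k·x)² + (k·y)² = k²(x² + y²). Each prime p ≡ 1 (mod 4) is itself a sum of two squares; find a² by testing p − a² for a perfect square:
  5: 5 − 1² = 4 = 2² ⇒ 5 = 1² + 2².
  109: 109 − 1² = 108, 109 − 2² = 105, 109 − 3² = 100 = 10² ⇒ 109 = 3² + 10².
  Combine using the Brahmagupta–Fibonacci identity (a² + b²)(c² + d²) = (ac − bd)² + (ad + bc)² = (ac + bd)² + (ad − bc)²:
  5 · 109 = 545: from (1² + 2²)(3² + 10²), take (1·3 − 2·10, 1·10 + 2·3) = (3 − 20, 10 + 6) = (-17, 16); dropping signs (only squares matter) gives (17, 16); check 17² + 16² = 289 + 256 = 545 ✓.
  Scale by k = 4: (4·17, 4·16) = (68, 64).
Step 4: Order so x ≤ y and verify: 64² + 68² = 4096 + 4624 = 8720 = n. ✓

n = 8720 = 64² + 68² (one valid representation with x ≤ y).


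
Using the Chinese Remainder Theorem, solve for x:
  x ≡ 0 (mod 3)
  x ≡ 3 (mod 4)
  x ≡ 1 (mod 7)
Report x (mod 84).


Moduli 3, 4, 7 are pairwise coprime; by CRT there is a unique solution modulo M = 3 · 4 · 7 = 84.
Solve pairwise, accumulating the modulus:
  Start with x ≡ 0 (mod 3).
  Combine with x ≡ 3 (mod 4): since gcd(3, 4) = 1, we get a unique residue mod 12.
    Write x = 0 + 3·t and substitute into x ≡ 3 (mod 4): 3·t ≡ 3 − 0 = 3 (mod 4).
    The inverse of 3 mod 4 is 3 (since 3·3 = 9 = 2·4 + 1), so t ≡ 3·3 = 9 ≡ 1 (mod 4).
    Then x = 0 + 3·1 = 3, valid modulo lcm(3, 4) = 12: x ≡ 3 (mod 12).
  Combine with x ≡ 1 (mod 7): since gcd(12, 7) = 1, we get a unique residue mod 84.
    Write x = 3 + 12·t and substitute into x ≡ 1 (mod 7): 12·t ≡ 1 − 3 = -2 (mod 7).
    Reduce coefficients mod 7: 5·t ≡ 5 (mod 7).
    The inverse of 5 mod 7 is 3 (since 5·3 = 15 = 2·7 + 1), so t ≡ 3·5 = 15 ≡ 1 (mod 7).
    Then x = 3 + 12·1 = 15, valid modulo lcm(12, 7) = 84: x ≡ 15 (mod 84).
Verify: 15 mod 3 = 0 ✓, 15 mod 4 = 3 ✓, 15 mod 7 = 1 ✓.

x ≡ 15 (mod 84).


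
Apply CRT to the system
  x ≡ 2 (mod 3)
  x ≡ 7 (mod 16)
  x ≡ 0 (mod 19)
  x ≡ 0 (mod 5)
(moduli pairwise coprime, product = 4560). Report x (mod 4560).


Product of moduli M = 3 · 16 · 19 · 5 = 4560.
Merge one congruence at a time:
  Start: x ≡ 2 (mod 3).
  Combine with x ≡ 7 (mod 16); new modulus lcm = 48.
    Write x = 2 + 3·t and substitute into x ≡ 7 (mod 16): 3·t ≡ 7 − 2 = 5 (mod 16).
    The inverse of 3 mod 16 is 11 (since 3·11 = 33 = 2·16 + 1), so t ≡ 11·5 = 55 ≡ 7 (mod 16).
    Then x = 2 + 3·7 = 23, valid modulo lcm(3, 16) = 48: x ≡ 23 (mod 48).
  Combine with x ≡ 0 (mod 19); new modulus lcm = 912.
    Write x = 23 + 48·t and substitute into x ≡ 0 (mod 19): 48·t ≡ 0 − 23 = -23 (mod 19).
    Reduce coefficients mod 19: 10·t ≡ 15 (mod 19).
    The inverse of 10 mod 19 is 2 (since 10·2 = 20 = 1·19 + 1), so t ≡ 2·15 = 30 ≡ 11 (mod 19).
    Then x = 23 + 48·11 = 551, valid modulo lcm(48, 19) = 912: x ≡ 551 (mod 912).
  Combine with x ≡ 0 (mod 5); new modulus lcm = 4560.
    Write x = 551 + 912·t and substitute into x ≡ 0 (mod 5): 912·t ≡ 0 − 551 = -551 (mod 5).
    Reduce coefficients mod 5: 2·t ≡ 4 (mod 5).
    The inverse of 2 mod 5 is 3 (since 2·3 = 6 = 1·5 + 1), so t ≡ 3·4 = 12 ≡ 2 (mod 5).
    Then x = 551 + 912·2 = 2375, valid modulo lcm(912, 5) = 4560: x ≡ 2375 (mod 4560).
Verify against each original: 2375 mod 3 = 2, 2375 mod 16 = 7, 2375 mod 19 = 0, 2375 mod 5 = 0.

x ≡ 2375 (mod 4560).


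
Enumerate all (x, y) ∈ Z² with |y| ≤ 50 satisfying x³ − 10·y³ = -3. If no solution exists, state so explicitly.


The equation is x³ - 10y³ = -3. For fixed y, x³ = 10·y³ − 3, so a solution requires the RHS to be a perfect cube.
Strategy: iterate y from -50 to 50, compute RHS = 10·y³ − 3, and check whether it is a (positive or negative) perfect cube.
Check small values of y:
  y = 0: RHS = -3 is not a perfect cube.
  y = 1: RHS = 7 is not a perfect cube.
  y = -1: RHS = -13 is not a perfect cube.
  y = 2: RHS = 77 is not a perfect cube.
  y = -2: RHS = -83 is not a perfect cube.
  y = 3: RHS = 267 is not a perfect cube.
  y = -3: RHS = -273 is not a perfect cube.
Continuing the search up to |y| = 50 finds no solutions either.
No (x, y) in the scanned range satisfies the equation.

No integer solutions with |y| ≤ 50.


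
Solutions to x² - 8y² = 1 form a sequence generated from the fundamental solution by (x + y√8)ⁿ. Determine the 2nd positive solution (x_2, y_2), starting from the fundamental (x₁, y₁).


Step 1: Find the fundamental solution (x₁, y₁) of x² - 8y² = 1.
  Expand √8 as a continued fraction. a₀ = ⌊√8⌋ = 2; iterate m_{k+1} = d_k·a_k − m_k, d_{k+1} = (8 − m_{k+1}²)/d_k, a_{k+1} = ⌊(a₀ + m_{k+1})/d_{k+1}⌋ (starting m₀ = 0, d₀ = 1), with convergents p_k = a_k·p_{k-1} + p_{k-2}, q_k = a_k·q_{k-1} + q_{k-2} (p₋₁ = 1, q₋₁ = 0):
  k = 0: a₀ = 2; p₀/q₀ = 2/1; p₀² − 8·q₀² = 4 − 8 = -4.
  k = 1: m = 2, d = 4, a = ⌊(2 + 2)/4⌋ = 1; p/q = (1·2 + 1)/(1·1 + 0) = 3/1; p² − 8·q² = 9 − 8 = 1.
  The first convergent with p² − 8·q² = 1 gives the fundamental solution (x₁, y₁) = (3, 1).
Step 2: Apply the recurrence (x_{n+1}, y_{n+1}) = (x₁x_n + 8y₁y_n, x₁y_n + y₁x_n) repeatedly.
  From (x_1, y_1) = (3, 1): x_2 = 3·3 + 8·1·1 = 17; y_2 = 3·1 + 1·3 = 6.
Step 3: Verify x_2² - 8·y_2² = 289 - 288 = 1 (should be 1). ✓

(x_1, y_1) = (3, 1); (x_2, y_2) = (17, 6).


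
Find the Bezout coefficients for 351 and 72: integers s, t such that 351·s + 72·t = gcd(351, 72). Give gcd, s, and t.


Euclidean algorithm on (351, 72) — divide until remainder is 0:
  351 = 4 · 72 + 63
  72 = 1 · 63 + 9
  63 = 7 · 9 + 0
gcd(351, 72) = 9.
Track Bezout coefficients alongside the remainders: start with r₀ = 351 = a·1 + b·0 (s = 1, t = 0) and r₁ = 72 = a·0 + b·1 (s = 0, t = 1); each new remainder r_{k+1} = r_{k-1} − q_k·r_k inherits s_{k+1} = s_{k-1} − q_k·s_k, t_{k+1} = t_{k-1} − q_k·t_k, so r_k = a·s_k + b·t_k at every step:
  q = 4: r = 63, s = 1 − 4·0 = 1, t = 0 − 4·1 = -4  (check: 351·1 + 72·(-4) = 63)
  q = 1: r = 9, s = 0 − 1·1 = -1, t = 1 − 1·(-4) = 5  (check: 351·(-1) + 72·5 = 9)
The row with r = 9 (the gcd) gives the Bezout coefficients s = -1, t = 5.
Result: 351 · (-1) + 72 · (5) = 9.

gcd(351, 72) = 9; s = -1, t = 5 (check: 351·(-1) + 72·5 = 9).


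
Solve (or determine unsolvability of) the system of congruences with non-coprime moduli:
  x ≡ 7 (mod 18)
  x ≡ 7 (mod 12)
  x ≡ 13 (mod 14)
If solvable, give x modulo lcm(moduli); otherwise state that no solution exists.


Moduli 18, 12, 14 are not pairwise coprime, so CRT works modulo lcm(m_i) when all pairwise compatibility conditions hold.
Pairwise compatibility: gcd(m_i, m_j) must divide a_i - a_j for every pair.
Merge one congruence at a time:
  Start: x ≡ 7 (mod 18).
  Combine with x ≡ 7 (mod 12): gcd(18, 12) = 6; 7 - 7 = 0, which IS divisible by 6, so compatible.
    Write x = 7 + 18·t and substitute into x ≡ 7 (mod 12): 18·t ≡ 7 − 7 = 0 (mod 12).
    Divide the congruence (and modulus) by g = 6: 3·t ≡ 0 (mod 2).
    Reduce coefficients mod 2: 1·t ≡ 0 (mod 2).
    So t ≡ 0 (mod 2).
    Then x = 7 + 18·0 = 7, valid modulo lcm(18, 12) = 36: x ≡ 7 (mod 36).
  Combine with x ≡ 13 (mod 14): gcd(36, 14) = 2; 13 - 7 = 6, which IS divisible by 2, so compatible.
    Write x = 7 + 36·t and substitute into x ≡ 13 (mod 14): 36·t ≡ 13 − 7 = 6 (mod 14).
    Divide the congruence (and modulus) by g = 2: 18·t ≡ 3 (mod 7).
    Reduce coefficients mod 7: 4·t ≡ 3 (mod 7).
    The inverse of 4 mod 7 is 2 (since 4·2 = 8 = 1·7 + 1), so t ≡ 2·3 = 6 ≡ 6 (mod 7).
    Then x = 7 + 36·6 = 223, valid modulo lcm(36, 14) = 252: x ≡ 223 (mod 252).
Verify: 223 mod 18 = 7, 223 mod 12 = 7, 223 mod 14 = 13.

x ≡ 223 (mod 252).


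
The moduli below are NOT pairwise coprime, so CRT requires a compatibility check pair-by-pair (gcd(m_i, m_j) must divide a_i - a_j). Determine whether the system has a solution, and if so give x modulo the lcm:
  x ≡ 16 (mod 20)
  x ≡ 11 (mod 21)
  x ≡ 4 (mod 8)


Moduli 20, 21, 8 are not pairwise coprime, so CRT works modulo lcm(m_i) when all pairwise compatibility conditions hold.
Pairwise compatibility: gcd(m_i, m_j) must divide a_i - a_j for every pair.
Merge one congruence at a time:
  Start: x ≡ 16 (mod 20).
  Combine with x ≡ 11 (mod 21): gcd(20, 21) = 1; 11 - 16 = -5, which IS divisible by 1, so compatible.
    Write x = 16 + 20·t and substitute into x ≡ 11 (mod 21): 20·t ≡ 11 − 16 = -5 (mod 21).
    Reduce coefficients mod 21: 20·t ≡ 16 (mod 21).
    The inverse of 20 mod 21 is 20 (since 20·20 = 400 = 19·21 + 1), so t ≡ 20·16 = 320 ≡ 5 (mod 21).
    Then x = 16 + 20·5 = 116, valid modulo lcm(20, 21) = 420: x ≡ 116 (mod 420).
  Combine with x ≡ 4 (mod 8): gcd(420, 8) = 4; 4 - 116 = -112, which IS divisible by 4, so compatible.
    Write x = 116 + 420·t and substitute into x ≡ 4 (mod 8): 420·t ≡ 4 − 116 = -112 (mod 8).
    Divide the congruence (and modulus) by g = 4: 105·t ≡ -28 (mod 2).
    Reduce coefficients mod 2: 1·t ≡ 0 (mod 2).
    So t ≡ 0 (mod 2).
    Then x = 116 + 420·0 = 116, valid modulo lcm(420, 8) = 840: x ≡ 116 (mod 840).
Verify: 116 mod 20 = 16, 116 mod 21 = 11, 116 mod 8 = 4.

x ≡ 116 (mod 840).


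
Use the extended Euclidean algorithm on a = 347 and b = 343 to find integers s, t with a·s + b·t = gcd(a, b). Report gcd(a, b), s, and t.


Euclidean algorithm on (347, 343) — divide until remainder is 0:
  347 = 1 · 343 + 4
  343 = 85 · 4 + 3
  4 = 1 · 3 + 1
  3 = 3 · 1 + 0
gcd(347, 343) = 1.
Track Bezout coefficients alongside the remainders: start with r₀ = 347 = a·1 + b·0 (s = 1, t = 0) and r₁ = 343 = a·0 + b·1 (s = 0, t = 1); each new remainder r_{k+1} = r_{k-1} − q_k·r_k inherits s_{k+1} = s_{k-1} − q_k·s_k, t_{k+1} = t_{k-1} − q_k·t_k, so r_k = a·s_k + b·t_k at every step:
  q = 1: r = 4, s = 1 − 1·0 = 1, t = 0 − 1·1 = -1  (check: 347·1 + 343·(-1) = 4)
  q = 85: r = 3, s = 0 − 85·1 = -85, t = 1 − 85·(-1) = 86  (check: 347·(-85) + 343·86 = 3)
  q = 1: r = 1, s = 1 − 1·(-85) = 86, t = -1 − 1·86 = -87  (check: 347·86 + 343·(-87) = 1)
The row with r = 1 (the gcd) gives the Bezout coefficients s = 86, t = -87.
Result: 347 · (86) + 343 · (-87) = 1.

gcd(347, 343) = 1; s = 86, t = -87 (check: 347·86 + 343·(-87) = 1).


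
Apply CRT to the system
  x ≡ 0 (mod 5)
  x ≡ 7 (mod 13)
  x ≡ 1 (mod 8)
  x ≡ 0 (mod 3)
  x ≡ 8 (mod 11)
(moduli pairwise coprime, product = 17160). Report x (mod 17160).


Product of moduli M = 5 · 13 · 8 · 3 · 11 = 17160.
Merge one congruence at a time:
  Start: x ≡ 0 (mod 5).
  Combine with x ≡ 7 (mod 13); new modulus lcm = 65.
    Write x = 0 + 5·t and substitute into x ≡ 7 (mod 13): 5·t ≡ 7 − 0 = 7 (mod 13).
    The inverse of 5 mod 13 is 8 (since 5·8 = 40 = 3·13 + 1), so t ≡ 8·7 = 56 ≡ 4 (mod 13).
    Then x = 0 + 5·4 = 20, valid modulo lcm(5, 13) = 65: x ≡ 20 (mod 65).
  Combine with x ≡ 1 (mod 8); new modulus lcm = 520.
    Write x = 20 + 65·t and substitute into x ≡ 1 (mod 8): 65·t ≡ 1 − 20 = -19 (mod 8).
    Reduce coefficients mod 8: 1·t ≡ 5 (mod 8).
    So t ≡ 5 (mod 8).
    Then x = 20 + 65·5 = 345, valid modulo lcm(65, 8) = 520: x ≡ 345 (mod 520).
  Combine with x ≡ 0 (mod 3); new modulus lcm = 1560.
    Write x = 345 + 520·t and substitute into x ≡ 0 (mod 3): 520·t ≡ 0 − 345 = -345 (mod 3).
    Reduce coefficients mod 3: 1·t ≡ 0 (mod 3).
    So t ≡ 0 (mod 3).
    Then x = 345 + 520·0 = 345, valid modulo lcm(520, 3) = 1560: x ≡ 345 (mod 1560).
  Combine with x ≡ 8 (mod 11); new modulus lcm = 17160.
    Write x = 345 + 1560·t and substitute into x ≡ 8 (mod 11): 1560·t ≡ 8 − 345 = -337 (mod 11).
    Reduce coefficients mod 11: 9·t ≡ 4 (mod 11).
    The inverse of 9 mod 11 is 5 (since 9·5 = 45 = 4·11 + 1), so t ≡ 5·4 = 20 ≡ 9 (mod 11).
    Then x = 345 + 1560·9 = 14385, valid modulo lcm(1560, 11) = 17160: x ≡ 14385 (mod 17160).
Verify against each original: 14385 mod 5 = 0, 14385 mod 13 = 7, 14385 mod 8 = 1, 14385 mod 3 = 0, 14385 mod 11 = 8.

x ≡ 14385 (mod 17160).


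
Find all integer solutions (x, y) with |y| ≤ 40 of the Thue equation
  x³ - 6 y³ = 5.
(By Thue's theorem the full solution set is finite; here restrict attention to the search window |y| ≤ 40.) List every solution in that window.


The equation is x³ - 6y³ = 5. For fixed y, x³ = 6·y³ + 5, so a solution requires the RHS to be a perfect cube.
Strategy: iterate y from -40 to 40, compute RHS = 6·y³ + 5, and check whether it is a (positive or negative) perfect cube.
Check small values of y:
  y = 0: RHS = 5 is not a perfect cube.
  y = 1: RHS = 11 is not a perfect cube.
  y = -1: RHS = -1 = (-1)³ ⇒ x = -1 works.
  y = 2: RHS = 53 is not a perfect cube.
  y = -2: RHS = -43 is not a perfect cube.
  y = 3: RHS = 167 is not a perfect cube.
  y = -3: RHS = -157 is not a perfect cube.
Continuing the search up to |y| = 40 finds no further solutions beyond those listed.
Collected solutions: (-1, -1).

Solutions (with |y| ≤ 40): (-1, -1).


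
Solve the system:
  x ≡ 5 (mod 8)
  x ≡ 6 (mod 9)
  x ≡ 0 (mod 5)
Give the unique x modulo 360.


Moduli 8, 9, 5 are pairwise coprime; by CRT there is a unique solution modulo M = 8 · 9 · 5 = 360.
Solve pairwise, accumulating the modulus:
  Start with x ≡ 5 (mod 8).
  Combine with x ≡ 6 (mod 9): since gcd(8, 9) = 1, we get a unique residue mod 72.
    Write x = 5 + 8·t and substitute into x ≡ 6 (mod 9): 8·t ≡ 6 − 5 = 1 (mod 9).
    The inverse of 8 mod 9 is 8 (since 8·8 = 64 = 7·9 + 1), so t ≡ 8·1 = 8 ≡ 8 (mod 9).
    Then x = 5 + 8·8 = 69, valid modulo lcm(8, 9) = 72: x ≡ 69 (mod 72).
  Combine with x ≡ 0 (mod 5): since gcd(72, 5) = 1, we get a unique residue mod 360.
    Write x = 69 + 72·t and substitute into x ≡ 0 (mod 5): 72·t ≡ 0 − 69 = -69 (mod 5).
    Reduce coefficients mod 5: 2·t ≡ 1 (mod 5).
    The inverse of 2 mod 5 is 3 (since 2·3 = 6 = 1·5 + 1), so t ≡ 3·1 = 3 ≡ 3 (mod 5).
    Then x = 69 + 72·3 = 285, valid modulo lcm(72, 5) = 360: x ≡ 285 (mod 360).
Verify: 285 mod 8 = 5 ✓, 285 mod 9 = 6 ✓, 285 mod 5 = 0 ✓.

x ≡ 285 (mod 360).


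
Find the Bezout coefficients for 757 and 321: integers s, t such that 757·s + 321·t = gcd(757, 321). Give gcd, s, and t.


Euclidean algorithm on (757, 321) — divide until remainder is 0:
  757 = 2 · 321 + 115
  321 = 2 · 115 + 91
  115 = 1 · 91 + 24
  91 = 3 · 24 + 19
  24 = 1 · 19 + 5
  19 = 3 · 5 + 4
  5 = 1 · 4 + 1
  4 = 4 · 1 + 0
gcd(757, 321) = 1.
Track Bezout coefficients alongside the remainders: start with r₀ = 757 = a·1 + b·0 (s = 1, t = 0) and r₁ = 321 = a·0 + b·1 (s = 0, t = 1); each new remainder r_{k+1} = r_{k-1} − q_k·r_k inherits s_{k+1} = s_{k-1} − q_k·s_k, t_{k+1} = t_{k-1} − q_k·t_k, so r_k = a·s_k + b·t_k at every step:
  q = 2: r = 115, s = 1 − 2·0 = 1, t = 0 − 2·1 = -2  (check: 757·1 + 321·(-2) = 115)
  q = 2: r = 91, s = 0 − 2·1 = -2, t = 1 − 2·(-2) = 5  (check: 757·(-2) + 321·5 = 91)
  q = 1: r = 24, s = 1 − 1·(-2) = 3, t = -2 − 1·5 = -7  (check: 757·3 + 321·(-7) = 24)
  q = 3: r = 19, s = -2 − 3·3 = -11, t = 5 − 3·(-7) = 26  (check: 757·(-11) + 321·26 = 19)
  q = 1: r = 5, s = 3 − 1·(-11) = 14, t = -7 − 1·26 = -33  (check: 757·14 + 321·(-33) = 5)
  q = 3: r = 4, s = -11 − 3·14 = -53, t = 26 − 3·(-33) = 125  (check: 757·(-53) + 321·125 = 4)
  q = 1: r = 1, s = 14 − 1·(-53) = 67, t = -33 − 1·125 = -158  (check: 757·67 + 321·(-158) = 1)
The row with r = 1 (the gcd) gives the Bezout coefficients s = 67, t = -158.
Result: 757 · (67) + 321 · (-158) = 1.

gcd(757, 321) = 1; s = 67, t = -158 (check: 757·67 + 321·(-158) = 1).


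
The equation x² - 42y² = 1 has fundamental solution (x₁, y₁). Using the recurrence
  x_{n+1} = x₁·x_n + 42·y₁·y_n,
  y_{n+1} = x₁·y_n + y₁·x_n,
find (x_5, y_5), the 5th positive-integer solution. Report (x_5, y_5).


Step 1: Find the fundamental solution (x₁, y₁) of x² - 42y² = 1.
  Expand √42 as a continued fraction. a₀ = ⌊√42⌋ = 6; iterate m_{k+1} = d_k·a_k − m_k, d_{k+1} = (42 − m_{k+1}²)/d_k, a_{k+1} = ⌊(a₀ + m_{k+1})/d_{k+1}⌋ (starting m₀ = 0, d₀ = 1), with convergents p_k = a_k·p_{k-1} + p_{k-2}, q_k = a_k·q_{k-1} + q_{k-2} (p₋₁ = 1, q₋₁ = 0):
  k = 0: a₀ = 6; p₀/q₀ = 6/1; p₀² − 42·q₀² = 36 − 42 = -6.
  k = 1: m = 6, d = 6, a = ⌊(6 + 6)/6⌋ = 2; p/q = (2·6 + 1)/(2·1 + 0) = 13/2; p² − 42·q² = 169 − 168 = 1.
  The first convergent with p² − 42·q² = 1 gives the fundamental solution (x₁, y₁) = (13, 2).
Step 2: Apply the recurrence (x_{n+1}, y_{n+1}) = (x₁x_n + 42y₁y_n, x₁y_n + y₁x_n) repeatedly.
  From (x_1, y_1) = (13, 2): x_2 = 13·13 + 42·2·2 = 337; y_2 = 13·2 + 2·13 = 52.
  From (x_2, y_2) = (337, 52): x_3 = 13·337 + 42·2·52 = 8749; y_3 = 13·52 + 2·337 = 1350.
  From (x_3, y_3) = (8749, 1350): x_4 = 13·8749 + 42·2·1350 = 227137; y_4 = 13·1350 + 2·8749 = 35048.
  From (x_4, y_4) = (227137, 35048): x_5 = 13·227137 + 42·2·35048 = 5896813; y_5 = 13·35048 + 2·227137 = 909898.
Step 3: Verify x_5² - 42·y_5² = 34772403556969 - 34772403556968 = 1 (should be 1). ✓

(x_1, y_1) = (13, 2); (x_5, y_5) = (5896813, 909898).


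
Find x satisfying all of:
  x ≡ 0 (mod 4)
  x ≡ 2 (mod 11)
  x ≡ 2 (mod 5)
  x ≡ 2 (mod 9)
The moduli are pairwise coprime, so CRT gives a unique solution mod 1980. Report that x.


Product of moduli M = 4 · 11 · 5 · 9 = 1980.
Merge one congruence at a time:
  Start: x ≡ 0 (mod 4).
  Combine with x ≡ 2 (mod 11); new modulus lcm = 44.
    Write x = 0 + 4·t and substitute into x ≡ 2 (mod 11): 4·t ≡ 2 − 0 = 2 (mod 11).
    The inverse of 4 mod 11 is 3 (since 4·3 = 12 = 1·11 + 1), so t ≡ 3·2 = 6 ≡ 6 (mod 11).
    Then x = 0 + 4·6 = 24, valid modulo lcm(4, 11) = 44: x ≡ 24 (mod 44).
  Combine with x ≡ 2 (mod 5); new modulus lcm = 220.
    Write x = 24 + 44·t and substitute into x ≡ 2 (mod 5): 44·t ≡ 2 − 24 = -22 (mod 5).
    Reduce coefficients mod 5: 4·t ≡ 3 (mod 5).
    The inverse of 4 mod 5 is 4 (since 4·4 = 16 = 3·5 + 1), so t ≡ 4·3 = 12 ≡ 2 (mod 5).
    Then x = 24 + 44·2 = 112, valid modulo lcm(44, 5) = 220: x ≡ 112 (mod 220).
  Combine with x ≡ 2 (mod 9); new modulus lcm = 1980.
    Write x = 112 + 220·t and substitute into x ≡ 2 (mod 9): 220·t ≡ 2 − 112 = -110 (mod 9).
    Reduce coefficients mod 9: 4·t ≡ 7 (mod 9).
    The inverse of 4 mod 9 is 7 (since 4·7 = 28 = 3·9 + 1), so t ≡ 7·7 = 49 ≡ 4 (mod 9).
    Then x = 112 + 220·4 = 992, valid modulo lcm(220, 9) = 1980: x ≡ 992 (mod 1980).
Verify against each original: 992 mod 4 = 0, 992 mod 11 = 2, 992 mod 5 = 2, 992 mod 9 = 2.

x ≡ 992 (mod 1980).


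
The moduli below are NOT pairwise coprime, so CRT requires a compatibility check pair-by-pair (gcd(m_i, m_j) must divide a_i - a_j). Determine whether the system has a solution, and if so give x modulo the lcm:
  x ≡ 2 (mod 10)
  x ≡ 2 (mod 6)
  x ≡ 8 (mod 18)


Moduli 10, 6, 18 are not pairwise coprime, so CRT works modulo lcm(m_i) when all pairwise compatibility conditions hold.
Pairwise compatibility: gcd(m_i, m_j) must divide a_i - a_j for every pair.
Merge one congruence at a time:
  Start: x ≡ 2 (mod 10).
  Combine with x ≡ 2 (mod 6): gcd(10, 6) = 2; 2 - 2 = 0, which IS divisible by 2, so compatible.
    Write x = 2 + 10·t and substitute into x ≡ 2 (mod 6): 10·t ≡ 2 − 2 = 0 (mod 6).
    Divide the congruence (and modulus) by g = 2: 5·t ≡ 0 (mod 3).
    Reduce coefficients mod 3: 2·t ≡ 0 (mod 3).
    The inverse of 2 mod 3 is 2 (since 2·2 = 4 = 1·3 + 1), so t ≡ 2·0 = 0 ≡ 0 (mod 3).
    Then x = 2 + 10·0 = 2, valid modulo lcm(10, 6) = 30: x ≡ 2 (mod 30).
  Combine with x ≡ 8 (mod 18): gcd(30, 18) = 6; 8 - 2 = 6, which IS divisible by 6, so compatible.
    Write x = 2 + 30·t and substitute into x ≡ 8 (mod 18): 30·t ≡ 8 − 2 = 6 (mod 18).
    Divide the congruence (and modulus) by g = 6: 5·t ≡ 1 (mod 3).
    Reduce coefficients mod 3: 2·t ≡ 1 (mod 3).
    The inverse of 2 mod 3 is 2 (since 2·2 = 4 = 1·3 + 1), so t ≡ 2·1 = 2 ≡ 2 (mod 3).
    Then x = 2 + 30·2 = 62, valid modulo lcm(30, 18) = 90: x ≡ 62 (mod 90).
Verify: 62 mod 10 = 2, 62 mod 6 = 2, 62 mod 18 = 8.

x ≡ 62 (mod 90).


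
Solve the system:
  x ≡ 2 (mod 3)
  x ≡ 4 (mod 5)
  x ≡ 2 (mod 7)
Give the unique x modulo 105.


Moduli 3, 5, 7 are pairwise coprime; by CRT there is a unique solution modulo M = 3 · 5 · 7 = 105.
Solve pairwise, accumulating the modulus:
  Start with x ≡ 2 (mod 3).
  Combine with x ≡ 4 (mod 5): since gcd(3, 5) = 1, we get a unique residue mod 15.
    Write x = 2 + 3·t and substitute into x ≡ 4 (mod 5): 3·t ≡ 4 − 2 = 2 (mod 5).
    The inverse of 3 mod 5 is 2 (since 3·2 = 6 = 1·5 + 1), so t ≡ 2·2 = 4 ≡ 4 (mod 5).
    Then x = 2 + 3·4 = 14, valid modulo lcm(3, 5) = 15: x ≡ 14 (mod 15).
  Combine with x ≡ 2 (mod 7): since gcd(15, 7) = 1, we get a unique residue mod 105.
    Write x = 14 + 15·t and substitute into x ≡ 2 (mod 7): 15·t ≡ 2 − 14 = -12 (mod 7).
    Reduce coefficients mod 7: 1·t ≡ 2 (mod 7).
    So t ≡ 2 (mod 7).
    Then x = 14 + 15·2 = 44, valid modulo lcm(15, 7) = 105: x ≡ 44 (mod 105).
Verify: 44 mod 3 = 2 ✓, 44 mod 5 = 4 ✓, 44 mod 7 = 2 ✓.

x ≡ 44 (mod 105).
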